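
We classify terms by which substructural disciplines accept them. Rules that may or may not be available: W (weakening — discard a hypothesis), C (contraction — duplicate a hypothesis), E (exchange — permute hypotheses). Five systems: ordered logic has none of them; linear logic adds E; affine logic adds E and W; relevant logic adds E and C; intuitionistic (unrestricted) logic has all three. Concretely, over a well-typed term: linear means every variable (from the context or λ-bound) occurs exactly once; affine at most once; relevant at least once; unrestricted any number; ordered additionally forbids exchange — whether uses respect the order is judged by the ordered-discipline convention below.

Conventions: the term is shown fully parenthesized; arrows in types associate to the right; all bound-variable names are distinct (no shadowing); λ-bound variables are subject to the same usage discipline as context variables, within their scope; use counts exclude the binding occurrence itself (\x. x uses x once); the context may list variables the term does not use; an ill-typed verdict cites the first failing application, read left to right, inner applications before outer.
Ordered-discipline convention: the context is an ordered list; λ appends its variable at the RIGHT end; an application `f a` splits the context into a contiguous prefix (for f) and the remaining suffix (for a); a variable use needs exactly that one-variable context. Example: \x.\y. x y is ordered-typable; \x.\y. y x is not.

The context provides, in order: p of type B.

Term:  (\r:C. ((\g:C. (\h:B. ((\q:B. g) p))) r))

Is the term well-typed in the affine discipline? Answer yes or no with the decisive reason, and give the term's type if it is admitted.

yes — p, r, g, h, q: no repeats, contraction unneeded; term : C -> B -> C
usage: p ×1; r (bound) ×1; g (bound) ×1; h (bound) ×0; q (bound) ×0
uses in reading order: g, p, r
typing: well-typed at C -> B -> C
across the five disciplines: ordered ✗ · linear ✗ · affine ✓ · relevant ✗ · unrestricted ✓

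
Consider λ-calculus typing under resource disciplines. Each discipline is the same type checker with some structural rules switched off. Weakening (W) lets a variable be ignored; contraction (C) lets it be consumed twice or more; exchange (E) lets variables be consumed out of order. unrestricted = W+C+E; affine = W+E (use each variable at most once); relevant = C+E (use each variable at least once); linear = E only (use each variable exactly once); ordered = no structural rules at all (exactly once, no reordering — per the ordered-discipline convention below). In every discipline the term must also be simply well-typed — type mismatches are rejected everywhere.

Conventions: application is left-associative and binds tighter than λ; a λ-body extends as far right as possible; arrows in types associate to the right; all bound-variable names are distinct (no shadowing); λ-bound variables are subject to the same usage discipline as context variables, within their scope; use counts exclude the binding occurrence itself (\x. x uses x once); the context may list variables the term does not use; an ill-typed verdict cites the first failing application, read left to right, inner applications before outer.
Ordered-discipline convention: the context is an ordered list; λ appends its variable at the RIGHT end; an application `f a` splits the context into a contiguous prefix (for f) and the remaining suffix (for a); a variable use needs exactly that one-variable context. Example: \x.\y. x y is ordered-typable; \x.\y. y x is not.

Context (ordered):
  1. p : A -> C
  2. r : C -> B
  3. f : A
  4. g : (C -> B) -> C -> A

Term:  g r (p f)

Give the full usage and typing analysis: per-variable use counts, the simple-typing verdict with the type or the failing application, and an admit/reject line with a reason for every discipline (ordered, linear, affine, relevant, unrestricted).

counts: p ×1, r ×1, f ×1, g ×1
left-to-right use order: g, r, p, f
typing: well-typed at A
ordered: ✗ — no ordered split (uses run g, r, p, f)
linear: ✓ — single use per variable (p, r, f, g)
affine: ✓ — at most one use each (p, r, f, g)
relevant: ✓ — every one of p, r, f, g appears
unrestricted: ✓ — typability at A is all that's needed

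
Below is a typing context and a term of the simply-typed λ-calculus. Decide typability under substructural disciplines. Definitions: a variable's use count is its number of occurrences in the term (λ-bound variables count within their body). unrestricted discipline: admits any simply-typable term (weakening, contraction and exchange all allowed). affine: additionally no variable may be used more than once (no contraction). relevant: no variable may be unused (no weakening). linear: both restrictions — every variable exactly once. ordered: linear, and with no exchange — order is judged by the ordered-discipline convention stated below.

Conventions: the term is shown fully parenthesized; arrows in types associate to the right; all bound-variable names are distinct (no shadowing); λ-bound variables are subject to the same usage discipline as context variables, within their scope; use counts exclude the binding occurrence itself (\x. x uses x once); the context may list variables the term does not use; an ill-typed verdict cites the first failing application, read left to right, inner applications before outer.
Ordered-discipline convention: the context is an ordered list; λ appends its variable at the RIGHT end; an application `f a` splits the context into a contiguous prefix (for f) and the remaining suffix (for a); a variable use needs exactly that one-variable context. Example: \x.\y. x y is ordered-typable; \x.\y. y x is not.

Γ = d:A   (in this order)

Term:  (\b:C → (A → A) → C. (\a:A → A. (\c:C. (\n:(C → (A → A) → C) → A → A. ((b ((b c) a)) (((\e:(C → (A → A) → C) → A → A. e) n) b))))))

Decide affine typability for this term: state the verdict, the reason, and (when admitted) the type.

no — repeated use of b ×3
counts: d: 0, b (λ-bound): 3, a (λ-bound): 1, c (λ-bound): 1, n (λ-bound): 1, e (λ-bound): 1
left-to-right use order: b, b, c, a, e, n, b
typing: well-typed at (C → (A → A) → C) → (A → A) → C → ((C → (A → A) → C) → A → A) → C
per-discipline verdicts: ordered ✗, linear ✗, affine ✗, relevant ✗, unrestricted ✓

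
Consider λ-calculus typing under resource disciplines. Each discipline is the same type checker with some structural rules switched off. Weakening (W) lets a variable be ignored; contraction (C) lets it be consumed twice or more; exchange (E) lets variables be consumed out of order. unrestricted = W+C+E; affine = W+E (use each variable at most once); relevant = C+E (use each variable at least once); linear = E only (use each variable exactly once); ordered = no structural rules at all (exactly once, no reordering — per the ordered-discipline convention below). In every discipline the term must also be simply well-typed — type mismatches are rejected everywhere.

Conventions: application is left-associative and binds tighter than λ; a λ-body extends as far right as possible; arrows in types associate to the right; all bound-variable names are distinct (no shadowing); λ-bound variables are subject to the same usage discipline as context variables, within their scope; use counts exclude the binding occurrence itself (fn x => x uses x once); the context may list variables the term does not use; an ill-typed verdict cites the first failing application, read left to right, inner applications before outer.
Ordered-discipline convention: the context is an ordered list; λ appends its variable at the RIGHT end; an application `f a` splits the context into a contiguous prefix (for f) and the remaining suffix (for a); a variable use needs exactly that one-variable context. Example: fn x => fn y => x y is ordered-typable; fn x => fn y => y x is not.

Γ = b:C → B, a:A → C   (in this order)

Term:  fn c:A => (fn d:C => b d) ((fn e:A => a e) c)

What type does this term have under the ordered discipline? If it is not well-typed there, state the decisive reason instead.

term : A → B
usage: b ×1; a ×1; c [bound] ×1; d [bound] ×1; e [bound] ×1
order of uses: b, d, a, e, c
typing: well-typed at A → B
summary: ordered ✓, linear ✓, affine ✓, relevant ✓, unrestricted ✓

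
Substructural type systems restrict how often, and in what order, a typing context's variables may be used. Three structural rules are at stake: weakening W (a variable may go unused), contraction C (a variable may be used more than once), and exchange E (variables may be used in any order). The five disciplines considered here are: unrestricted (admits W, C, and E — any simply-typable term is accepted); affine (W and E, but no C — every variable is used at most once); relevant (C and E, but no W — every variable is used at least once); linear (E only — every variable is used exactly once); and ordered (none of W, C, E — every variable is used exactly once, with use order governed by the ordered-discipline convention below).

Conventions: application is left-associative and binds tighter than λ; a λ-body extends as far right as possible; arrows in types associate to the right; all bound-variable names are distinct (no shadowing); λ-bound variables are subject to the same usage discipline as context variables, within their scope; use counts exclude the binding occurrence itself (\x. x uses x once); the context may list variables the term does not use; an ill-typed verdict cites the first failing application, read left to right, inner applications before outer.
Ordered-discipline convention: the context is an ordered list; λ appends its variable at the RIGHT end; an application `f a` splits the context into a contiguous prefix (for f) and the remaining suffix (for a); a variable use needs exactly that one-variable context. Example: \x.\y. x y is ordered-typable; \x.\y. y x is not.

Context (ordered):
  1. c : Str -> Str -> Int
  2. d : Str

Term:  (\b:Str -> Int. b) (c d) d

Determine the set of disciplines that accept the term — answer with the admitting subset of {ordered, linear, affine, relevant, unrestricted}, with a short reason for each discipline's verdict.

admitted by: relevant, unrestricted
use counts: c: 1×, d: 2×, b (bound): 1×
left-to-right use order: b, c, d, d
typing: well-typed at Int
ordered: ✗, repeated use of d ×2
linear: ✗, repeated use of d ×2
affine: ✗, repeated use of d ×2
relevant: ✓, at least one use each (c, d, b)
unrestricted: ✓, well-typed at Int; no restrictions here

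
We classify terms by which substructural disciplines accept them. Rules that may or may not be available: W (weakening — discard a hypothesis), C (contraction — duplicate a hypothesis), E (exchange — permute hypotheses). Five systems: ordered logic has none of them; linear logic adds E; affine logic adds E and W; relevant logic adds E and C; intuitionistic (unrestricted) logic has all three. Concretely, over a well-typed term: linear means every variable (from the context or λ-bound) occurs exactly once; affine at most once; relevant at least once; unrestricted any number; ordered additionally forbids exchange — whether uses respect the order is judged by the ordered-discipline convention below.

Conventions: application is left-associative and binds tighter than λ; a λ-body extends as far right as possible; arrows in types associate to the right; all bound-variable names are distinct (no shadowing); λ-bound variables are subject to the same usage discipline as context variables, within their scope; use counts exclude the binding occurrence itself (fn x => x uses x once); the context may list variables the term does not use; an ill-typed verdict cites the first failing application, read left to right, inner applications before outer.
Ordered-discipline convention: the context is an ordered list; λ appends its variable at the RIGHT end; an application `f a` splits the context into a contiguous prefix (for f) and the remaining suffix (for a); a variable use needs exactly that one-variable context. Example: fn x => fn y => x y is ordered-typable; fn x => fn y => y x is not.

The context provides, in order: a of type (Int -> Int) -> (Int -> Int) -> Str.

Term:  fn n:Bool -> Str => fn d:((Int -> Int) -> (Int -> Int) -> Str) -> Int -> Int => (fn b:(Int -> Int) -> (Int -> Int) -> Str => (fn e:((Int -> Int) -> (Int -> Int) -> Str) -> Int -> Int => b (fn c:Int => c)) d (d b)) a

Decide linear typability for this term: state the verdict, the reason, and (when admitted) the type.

no — uses contraction: d ×2, b ×2; n, e never used (weakening)
use counts: a: 1; n (λ-bound): 0; d (λ-bound): 2; b (λ-bound): 2; e (λ-bound): 0; c (λ-bound): 1
uses in reading order: b, c, d, d, b, a
typing: ✓ — (Bool -> Str) -> (((Int -> Int) -> (Int -> Int) -> Str) -> Int -> Int) -> Str
summary: ordered ✗, linear ✗, affine ✗, relevant ✗, unrestricted ✓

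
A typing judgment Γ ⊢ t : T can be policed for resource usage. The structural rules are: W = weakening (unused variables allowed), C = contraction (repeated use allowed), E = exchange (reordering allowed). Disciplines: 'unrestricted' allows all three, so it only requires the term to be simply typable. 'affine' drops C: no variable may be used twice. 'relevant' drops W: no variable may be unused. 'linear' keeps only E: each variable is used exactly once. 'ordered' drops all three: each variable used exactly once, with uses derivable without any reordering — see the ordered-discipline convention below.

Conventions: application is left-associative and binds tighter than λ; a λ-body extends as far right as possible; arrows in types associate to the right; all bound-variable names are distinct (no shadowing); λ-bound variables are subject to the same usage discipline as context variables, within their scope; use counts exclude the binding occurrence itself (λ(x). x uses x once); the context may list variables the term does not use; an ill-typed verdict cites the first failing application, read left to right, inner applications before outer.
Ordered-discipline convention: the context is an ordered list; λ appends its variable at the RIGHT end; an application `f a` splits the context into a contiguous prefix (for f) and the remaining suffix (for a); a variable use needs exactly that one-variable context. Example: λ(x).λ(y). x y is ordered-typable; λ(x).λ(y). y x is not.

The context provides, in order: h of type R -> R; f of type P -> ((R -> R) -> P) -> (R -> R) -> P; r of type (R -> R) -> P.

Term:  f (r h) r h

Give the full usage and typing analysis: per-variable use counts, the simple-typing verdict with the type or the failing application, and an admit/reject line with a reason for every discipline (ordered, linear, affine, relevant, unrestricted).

use counts: h: 2×; f: 1×; r: 2×
uses in reading order: f, r, h, r, h
typing: the term checks, with type P
ordered: ✗ — uses contraction: h ×2, r ×2
linear: ✗ — uses contraction: h ×2, r ×2
affine: ✗ — uses contraction: h ×2, r ×2
relevant: ✓ — none of h, f, r goes unused
unrestricted: ✓ — simply typable at P; W, C, E all held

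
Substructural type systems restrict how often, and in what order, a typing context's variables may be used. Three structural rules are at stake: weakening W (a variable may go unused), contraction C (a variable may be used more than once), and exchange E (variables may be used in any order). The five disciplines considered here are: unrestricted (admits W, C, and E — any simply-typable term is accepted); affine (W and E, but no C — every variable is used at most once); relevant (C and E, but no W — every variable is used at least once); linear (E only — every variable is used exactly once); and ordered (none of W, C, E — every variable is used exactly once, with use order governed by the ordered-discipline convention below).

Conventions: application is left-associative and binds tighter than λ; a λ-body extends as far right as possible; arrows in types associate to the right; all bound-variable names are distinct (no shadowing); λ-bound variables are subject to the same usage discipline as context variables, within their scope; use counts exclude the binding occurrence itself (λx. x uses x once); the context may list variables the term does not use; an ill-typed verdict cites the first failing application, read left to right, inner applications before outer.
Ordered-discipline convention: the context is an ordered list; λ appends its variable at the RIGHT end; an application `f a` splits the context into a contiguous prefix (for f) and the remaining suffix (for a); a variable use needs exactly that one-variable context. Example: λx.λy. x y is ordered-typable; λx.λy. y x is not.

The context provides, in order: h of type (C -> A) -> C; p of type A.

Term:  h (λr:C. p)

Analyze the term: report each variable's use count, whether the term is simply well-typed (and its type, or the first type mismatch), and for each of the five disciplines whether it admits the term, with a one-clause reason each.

counts: h ×1; p ×1; r (λ-bound) ×0
use order (left to right): h, p
typing: ✓ — C
ordered: ✗ — unused: r — weakening required
linear: ✗ — unused: r — weakening required
affine: ✓ — h, p, r: no repeats, contraction unneeded
relevant: ✗ — unused: r — weakening required
unrestricted: ✓ — well-typed at C; no restrictions here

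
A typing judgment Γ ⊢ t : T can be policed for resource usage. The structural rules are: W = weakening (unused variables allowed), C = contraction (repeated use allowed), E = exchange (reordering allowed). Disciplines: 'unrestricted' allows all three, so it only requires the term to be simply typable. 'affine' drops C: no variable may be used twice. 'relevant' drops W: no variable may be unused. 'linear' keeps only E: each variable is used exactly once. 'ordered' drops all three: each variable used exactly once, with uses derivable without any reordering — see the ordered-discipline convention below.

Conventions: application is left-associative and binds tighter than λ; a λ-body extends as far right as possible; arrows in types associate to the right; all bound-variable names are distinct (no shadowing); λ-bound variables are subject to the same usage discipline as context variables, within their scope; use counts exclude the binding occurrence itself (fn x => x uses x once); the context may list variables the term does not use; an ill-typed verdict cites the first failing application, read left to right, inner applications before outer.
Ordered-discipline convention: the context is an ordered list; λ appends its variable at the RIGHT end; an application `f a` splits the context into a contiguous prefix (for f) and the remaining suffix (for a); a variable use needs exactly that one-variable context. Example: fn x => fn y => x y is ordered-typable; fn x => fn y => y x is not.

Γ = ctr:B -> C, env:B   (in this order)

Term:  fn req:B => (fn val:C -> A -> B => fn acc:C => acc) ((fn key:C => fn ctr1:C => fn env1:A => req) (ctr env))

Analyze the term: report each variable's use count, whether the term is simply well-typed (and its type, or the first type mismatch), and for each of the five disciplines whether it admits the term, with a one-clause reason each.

use counts: ctr=1, env=1, req (bound)=1, val (bound)=0, acc (bound)=1, key (bound)=0, ctr1 (bound)=0, env1 (bound)=0
uses in reading order: acc, req, ctr, env
typing: well-typed at B -> C -> C
ordered ✗ (needs weakening: val, key, ctr1, env1 unused)
linear ✗ (needs weakening: val, key, ctr1, env1 unused)
affine ✓ (no duplicate uses among ctr, env, req, val, acc, key, ctr1, env1)
relevant ✗ (needs weakening: val, key, ctr1, env1 unused)
unrestricted ✓ (typability at B -> C -> C is all that's needed)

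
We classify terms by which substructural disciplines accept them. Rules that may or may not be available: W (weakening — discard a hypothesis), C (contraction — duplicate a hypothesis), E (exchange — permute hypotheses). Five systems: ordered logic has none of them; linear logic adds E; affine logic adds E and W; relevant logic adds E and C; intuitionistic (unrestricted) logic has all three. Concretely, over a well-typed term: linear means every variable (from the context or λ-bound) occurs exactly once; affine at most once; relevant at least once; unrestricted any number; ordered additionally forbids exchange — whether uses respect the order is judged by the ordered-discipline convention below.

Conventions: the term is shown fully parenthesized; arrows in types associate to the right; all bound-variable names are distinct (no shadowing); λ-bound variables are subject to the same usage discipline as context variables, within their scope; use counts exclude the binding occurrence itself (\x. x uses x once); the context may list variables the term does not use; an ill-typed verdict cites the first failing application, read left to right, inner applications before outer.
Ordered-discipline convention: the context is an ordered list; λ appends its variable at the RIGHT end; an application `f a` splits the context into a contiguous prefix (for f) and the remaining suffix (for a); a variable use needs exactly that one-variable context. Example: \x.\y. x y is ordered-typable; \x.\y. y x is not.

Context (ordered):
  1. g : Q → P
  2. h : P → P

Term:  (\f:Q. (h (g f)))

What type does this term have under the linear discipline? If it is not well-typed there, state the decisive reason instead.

term : Q → P
variable uses: g: 1×; h: 1×; f (λ-bound): 1×
use order (left to right): h, g, f
typing: ✓ — Q → P
per-discipline verdicts: ordered ✗; linear ✓; affine ✓; relevant ✓; unrestricted ✓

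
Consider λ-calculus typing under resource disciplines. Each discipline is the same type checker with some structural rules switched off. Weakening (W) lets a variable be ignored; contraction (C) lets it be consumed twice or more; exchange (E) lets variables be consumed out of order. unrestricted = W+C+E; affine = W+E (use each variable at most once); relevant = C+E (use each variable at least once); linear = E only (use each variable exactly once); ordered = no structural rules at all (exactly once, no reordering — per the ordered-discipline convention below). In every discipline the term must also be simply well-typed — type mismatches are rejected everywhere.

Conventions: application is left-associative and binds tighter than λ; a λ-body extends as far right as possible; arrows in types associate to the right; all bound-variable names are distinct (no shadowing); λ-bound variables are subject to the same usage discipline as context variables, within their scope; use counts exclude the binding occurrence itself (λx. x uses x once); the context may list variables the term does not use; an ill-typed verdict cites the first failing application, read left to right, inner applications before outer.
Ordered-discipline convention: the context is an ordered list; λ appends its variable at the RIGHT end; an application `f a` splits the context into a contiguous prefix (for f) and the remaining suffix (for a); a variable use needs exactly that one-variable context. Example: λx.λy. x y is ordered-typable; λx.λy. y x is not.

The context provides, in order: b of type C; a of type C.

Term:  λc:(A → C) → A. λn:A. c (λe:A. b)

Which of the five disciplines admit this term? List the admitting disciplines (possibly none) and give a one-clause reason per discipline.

admitted by: affine, unrestricted
usage: b=1; a=0; c (λ-bound)=1; n (λ-bound)=0; e (λ-bound)=0
uses in reading order: c, b
typing: well-typed at ((A → C) → A) → A → A
ordered: ✗ — needs weakening: a, n, e unused
linear: ✗ — needs weakening: a, n, e unused
affine: ✓ — b, a, c, n, e: no repeats, contraction unneeded
relevant: ✗ — needs weakening: a, n, e unused
unrestricted: ✓ — well-typed at ((A → C) → A) → A → A; no restrictions here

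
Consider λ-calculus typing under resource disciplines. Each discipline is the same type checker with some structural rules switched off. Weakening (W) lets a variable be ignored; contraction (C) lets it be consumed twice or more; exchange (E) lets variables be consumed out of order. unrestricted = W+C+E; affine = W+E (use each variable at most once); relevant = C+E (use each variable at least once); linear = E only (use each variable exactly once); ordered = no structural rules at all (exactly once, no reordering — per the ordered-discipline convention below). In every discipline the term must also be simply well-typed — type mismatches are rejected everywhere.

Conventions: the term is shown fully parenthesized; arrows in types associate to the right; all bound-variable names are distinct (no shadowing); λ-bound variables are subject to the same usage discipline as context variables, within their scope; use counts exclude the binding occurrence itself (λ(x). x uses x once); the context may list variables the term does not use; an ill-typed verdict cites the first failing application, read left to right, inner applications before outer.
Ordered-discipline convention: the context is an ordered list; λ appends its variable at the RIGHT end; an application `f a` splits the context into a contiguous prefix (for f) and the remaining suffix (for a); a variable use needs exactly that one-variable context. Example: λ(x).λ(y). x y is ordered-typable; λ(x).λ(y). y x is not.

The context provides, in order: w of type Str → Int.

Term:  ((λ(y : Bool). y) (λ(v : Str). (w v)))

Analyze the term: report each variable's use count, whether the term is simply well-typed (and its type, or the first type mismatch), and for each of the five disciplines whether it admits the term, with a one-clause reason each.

usage: w=1; y [bound]=1; v [bound]=1
left-to-right use order: y, w, v
typing: ill-typed: an argument Str → Int mismatches the expected Bool
ordered: ✗ — fails simple typing
linear: ✗ — a type mismatch blocks all five
affine: ✗ — the type mismatch rejects it
relevant: ✗ — not simply typable
unrestricted: ✗ — fails simple typing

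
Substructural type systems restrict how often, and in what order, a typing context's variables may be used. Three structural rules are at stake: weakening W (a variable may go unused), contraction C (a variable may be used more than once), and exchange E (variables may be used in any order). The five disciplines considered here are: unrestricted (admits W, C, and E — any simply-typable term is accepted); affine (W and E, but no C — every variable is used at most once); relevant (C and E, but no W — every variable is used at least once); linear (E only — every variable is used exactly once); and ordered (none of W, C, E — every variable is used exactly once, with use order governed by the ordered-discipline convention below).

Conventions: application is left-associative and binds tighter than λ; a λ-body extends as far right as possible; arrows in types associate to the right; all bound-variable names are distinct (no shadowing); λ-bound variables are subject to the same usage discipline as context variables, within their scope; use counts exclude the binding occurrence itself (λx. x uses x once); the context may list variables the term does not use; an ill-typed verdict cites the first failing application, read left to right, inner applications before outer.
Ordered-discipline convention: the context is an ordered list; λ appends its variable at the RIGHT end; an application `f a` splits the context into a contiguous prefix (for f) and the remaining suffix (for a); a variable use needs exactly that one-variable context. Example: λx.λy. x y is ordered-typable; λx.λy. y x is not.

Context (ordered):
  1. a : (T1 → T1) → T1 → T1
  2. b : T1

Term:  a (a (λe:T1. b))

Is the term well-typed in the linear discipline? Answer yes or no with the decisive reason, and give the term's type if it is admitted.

no — repeated use of a ×2; needs weakening: e unused
variable uses: a ×2, b ×1, e (bound) ×0
order of uses: a, a, b
typing: well-typed at T1 → T1
per-discipline verdicts: ordered ✗; linear ✗; affine ✗; relevant ✗; unrestricted ✓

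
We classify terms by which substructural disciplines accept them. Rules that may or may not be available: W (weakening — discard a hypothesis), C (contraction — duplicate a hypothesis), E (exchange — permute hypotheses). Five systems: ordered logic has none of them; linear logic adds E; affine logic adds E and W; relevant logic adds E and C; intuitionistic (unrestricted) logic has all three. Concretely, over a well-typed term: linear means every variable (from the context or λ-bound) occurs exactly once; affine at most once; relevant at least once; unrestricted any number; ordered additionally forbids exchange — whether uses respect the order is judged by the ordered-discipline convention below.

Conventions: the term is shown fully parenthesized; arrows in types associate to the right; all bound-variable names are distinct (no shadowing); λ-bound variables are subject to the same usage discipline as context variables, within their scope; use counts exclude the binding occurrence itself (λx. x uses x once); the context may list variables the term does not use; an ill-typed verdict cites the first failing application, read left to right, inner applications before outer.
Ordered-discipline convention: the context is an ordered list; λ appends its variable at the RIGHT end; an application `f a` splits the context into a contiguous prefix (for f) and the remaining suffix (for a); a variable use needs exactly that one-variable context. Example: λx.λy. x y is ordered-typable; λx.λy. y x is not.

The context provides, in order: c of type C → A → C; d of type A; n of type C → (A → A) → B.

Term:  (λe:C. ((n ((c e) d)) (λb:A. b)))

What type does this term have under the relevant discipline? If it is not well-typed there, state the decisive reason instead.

term : C → B
counts: c=1, d=1, n=1, e (bound)=1, b (bound)=1
left-to-right use order: n, c, e, d, b
typing: well-typed at C → B
across the five disciplines: ordered ✗; linear ✓; affine ✓; relevant ✓; unrestricted ✓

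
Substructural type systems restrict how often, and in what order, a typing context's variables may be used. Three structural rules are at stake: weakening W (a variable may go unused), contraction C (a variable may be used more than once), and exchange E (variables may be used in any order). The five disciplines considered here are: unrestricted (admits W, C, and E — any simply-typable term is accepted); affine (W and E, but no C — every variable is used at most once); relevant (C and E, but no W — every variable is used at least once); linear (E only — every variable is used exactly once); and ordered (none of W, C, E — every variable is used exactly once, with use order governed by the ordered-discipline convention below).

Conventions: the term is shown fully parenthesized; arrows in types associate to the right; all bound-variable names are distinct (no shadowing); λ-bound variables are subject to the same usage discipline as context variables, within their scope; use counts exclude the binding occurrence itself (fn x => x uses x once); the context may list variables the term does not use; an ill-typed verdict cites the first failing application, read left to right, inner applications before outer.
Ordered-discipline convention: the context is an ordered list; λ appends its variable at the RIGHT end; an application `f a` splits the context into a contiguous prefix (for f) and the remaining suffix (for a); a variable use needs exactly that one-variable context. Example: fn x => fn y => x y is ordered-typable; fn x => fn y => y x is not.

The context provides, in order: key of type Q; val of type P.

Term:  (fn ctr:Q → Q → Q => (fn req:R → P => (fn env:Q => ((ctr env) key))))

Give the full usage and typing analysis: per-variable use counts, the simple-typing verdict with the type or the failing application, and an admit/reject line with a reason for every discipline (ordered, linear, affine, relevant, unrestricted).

usage: key ×1; val ×0; ctr (λ-bound) ×1; req (λ-bound) ×0; env (λ-bound) ×1
left-to-right use order: ctr, env, key
typing: well-typed at (Q → Q → Q) → (R → P) → Q → Q
ordered: ✗, needs weakening: val, req unused
linear: ✗, needs weakening: val, req unused
affine: ✓, none of key, val, ctr, req, env used more than once
relevant: ✗, needs weakening: val, req unused
unrestricted: ✓, typability at (Q → Q → Q) → (R → P) → Q → Q is all that's needed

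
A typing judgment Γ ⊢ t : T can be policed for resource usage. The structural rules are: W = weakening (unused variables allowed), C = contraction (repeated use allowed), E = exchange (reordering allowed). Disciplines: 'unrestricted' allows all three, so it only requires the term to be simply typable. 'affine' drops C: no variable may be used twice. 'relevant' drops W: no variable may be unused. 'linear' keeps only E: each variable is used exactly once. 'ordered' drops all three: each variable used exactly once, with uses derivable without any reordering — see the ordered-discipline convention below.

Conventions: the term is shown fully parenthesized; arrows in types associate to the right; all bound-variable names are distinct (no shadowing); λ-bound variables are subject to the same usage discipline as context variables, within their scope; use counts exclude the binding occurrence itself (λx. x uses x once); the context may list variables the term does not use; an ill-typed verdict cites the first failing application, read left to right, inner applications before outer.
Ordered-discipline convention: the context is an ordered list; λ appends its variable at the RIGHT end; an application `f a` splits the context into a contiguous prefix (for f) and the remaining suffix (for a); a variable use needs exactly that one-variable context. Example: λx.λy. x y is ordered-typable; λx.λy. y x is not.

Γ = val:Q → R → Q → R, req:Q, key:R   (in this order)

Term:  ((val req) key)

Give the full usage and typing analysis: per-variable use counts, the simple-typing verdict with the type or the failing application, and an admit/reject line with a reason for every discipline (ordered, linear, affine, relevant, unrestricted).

usage: val ×1, req ×1, key ×1
order of uses: val, req, key
typing: well-typed at Q → R
ordered: ✓, val, req, key once each; derivable with no W/C/E
linear: ✓, each of val, req, key used exactly once
affine: ✓, none of val, req, key used more than once
relevant: ✓, every one of val, req, key appears
unrestricted: ✓, well-typed at Q → R; no restrictions here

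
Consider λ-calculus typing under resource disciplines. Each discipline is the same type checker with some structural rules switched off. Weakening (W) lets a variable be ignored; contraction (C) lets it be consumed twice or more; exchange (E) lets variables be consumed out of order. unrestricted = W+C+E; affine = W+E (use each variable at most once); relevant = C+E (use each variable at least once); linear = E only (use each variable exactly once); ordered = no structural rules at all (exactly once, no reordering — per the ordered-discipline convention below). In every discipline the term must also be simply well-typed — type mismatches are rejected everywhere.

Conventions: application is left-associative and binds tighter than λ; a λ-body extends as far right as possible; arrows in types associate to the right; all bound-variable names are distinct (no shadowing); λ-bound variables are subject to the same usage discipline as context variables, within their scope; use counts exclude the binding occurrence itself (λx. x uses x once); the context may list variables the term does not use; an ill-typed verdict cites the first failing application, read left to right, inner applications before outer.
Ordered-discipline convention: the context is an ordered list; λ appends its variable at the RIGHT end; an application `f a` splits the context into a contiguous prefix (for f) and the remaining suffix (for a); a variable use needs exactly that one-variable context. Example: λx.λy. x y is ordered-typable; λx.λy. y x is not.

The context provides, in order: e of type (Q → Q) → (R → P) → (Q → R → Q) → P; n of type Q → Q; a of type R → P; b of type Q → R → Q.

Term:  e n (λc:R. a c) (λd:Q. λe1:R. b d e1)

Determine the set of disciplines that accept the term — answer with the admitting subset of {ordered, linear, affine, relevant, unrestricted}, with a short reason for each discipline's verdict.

admitting disciplines: ordered, linear, affine, relevant, unrestricted
counts: e ×1; n ×1; a ×1; b ×1; c (bound) ×1; d (bound) ×1; e1 (bound) ×1
order of uses: e, n, a, c, b, d, e1
typing: well-typed at P
ordered: ✓ — e, n, a, b, c, d, e1 once each; derivable with no W/C/E
linear: ✓ — each of e, n, a, b, c, d, e1 used exactly once
affine: ✓ — no duplicate uses among e, n, a, b, c, d, e1
relevant: ✓ — e, n, a, b, c, d, e1: all used, weakening unneeded
unrestricted: ✓ — typability at P is all that's needed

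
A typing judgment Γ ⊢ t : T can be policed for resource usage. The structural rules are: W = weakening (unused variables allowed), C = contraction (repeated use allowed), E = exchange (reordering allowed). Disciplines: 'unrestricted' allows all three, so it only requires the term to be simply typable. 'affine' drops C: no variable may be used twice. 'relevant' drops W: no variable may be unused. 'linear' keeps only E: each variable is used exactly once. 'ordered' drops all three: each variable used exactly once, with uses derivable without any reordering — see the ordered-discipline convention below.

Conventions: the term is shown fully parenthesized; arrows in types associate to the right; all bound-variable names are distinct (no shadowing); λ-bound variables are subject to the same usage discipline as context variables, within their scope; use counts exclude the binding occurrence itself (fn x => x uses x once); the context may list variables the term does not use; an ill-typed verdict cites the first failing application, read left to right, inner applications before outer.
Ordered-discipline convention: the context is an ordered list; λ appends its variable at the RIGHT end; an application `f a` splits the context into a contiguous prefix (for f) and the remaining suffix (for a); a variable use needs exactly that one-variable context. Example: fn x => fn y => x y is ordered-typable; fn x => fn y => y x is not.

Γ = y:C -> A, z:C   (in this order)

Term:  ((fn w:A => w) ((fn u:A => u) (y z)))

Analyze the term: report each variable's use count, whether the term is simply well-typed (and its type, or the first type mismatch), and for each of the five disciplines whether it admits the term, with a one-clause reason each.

variable uses: y=1, z=1, w [bound]=1, u [bound]=1
uses in reading order: w, u, y, z
typing: well-typed at A
ordered: ✓, one use each (y, z, w, u); ordered split holds
linear: ✓, single use per variable (y, z, w, u)
affine: ✓, y, z, w, u: no repeats, contraction unneeded
relevant: ✓, y, z, w, u: all used, weakening unneeded
unrestricted: ✓, well-typed at A; no restrictions here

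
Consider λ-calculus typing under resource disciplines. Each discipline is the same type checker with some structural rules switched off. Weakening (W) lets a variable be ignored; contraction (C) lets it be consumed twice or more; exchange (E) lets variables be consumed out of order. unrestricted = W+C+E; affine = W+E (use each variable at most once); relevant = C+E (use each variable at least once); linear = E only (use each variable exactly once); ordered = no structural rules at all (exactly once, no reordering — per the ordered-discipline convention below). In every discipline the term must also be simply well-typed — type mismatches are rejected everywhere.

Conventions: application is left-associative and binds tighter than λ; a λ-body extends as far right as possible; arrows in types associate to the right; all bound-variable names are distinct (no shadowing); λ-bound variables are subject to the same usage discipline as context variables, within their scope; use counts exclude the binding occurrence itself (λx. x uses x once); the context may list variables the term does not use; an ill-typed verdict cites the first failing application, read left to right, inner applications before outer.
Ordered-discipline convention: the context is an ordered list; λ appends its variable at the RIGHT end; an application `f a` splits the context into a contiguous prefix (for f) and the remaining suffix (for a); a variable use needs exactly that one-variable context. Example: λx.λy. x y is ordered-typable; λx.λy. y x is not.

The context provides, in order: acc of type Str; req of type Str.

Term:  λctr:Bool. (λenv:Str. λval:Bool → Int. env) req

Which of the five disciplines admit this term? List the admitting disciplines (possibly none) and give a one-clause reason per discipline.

admitted by: affine, unrestricted
usage: acc ×0; req ×1; ctr [bound] ×0; env [bound] ×1; val [bound] ×0
left-to-right use order: env, req
typing: well-typed at Bool → (Bool → Int) → Str
ordered: ✗, needs weakening: acc, ctr, val unused
linear: ✗, needs weakening: acc, ctr, val unused
affine: ✓, acc, req, ctr, env, val: no repeats, contraction unneeded
relevant: ✗, needs weakening: acc, ctr, val unused
unrestricted: ✓, well-typed at Bool → (Bool → Int) → Str; no restrictions here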